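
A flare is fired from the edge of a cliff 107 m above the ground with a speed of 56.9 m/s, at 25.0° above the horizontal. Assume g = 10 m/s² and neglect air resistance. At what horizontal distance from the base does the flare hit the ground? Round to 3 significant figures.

Components: v_x = 56.9 cos 25.0° = 51.57 m/s, v_y = 56.9 sin 25.0° = 24.05 m/s.
Vertical: 0 = 107 + 24.05 t − ½(10) t² ⇒ 5.000 t² − 24.05 t − 107 = 0.
t = [24.05 + √(578.4 + 2140)] / 10.00 = 7.619 s.
Horizontal: R = v_x · t = 51.57 × 7.619 = 393 m.

393 m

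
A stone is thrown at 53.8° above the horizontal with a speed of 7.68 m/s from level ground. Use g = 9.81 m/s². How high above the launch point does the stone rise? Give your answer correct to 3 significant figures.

1.96 m

Vertical component of launch velocity: v_y = 7.68 sin 53.8° = 6.197 m/s.
At the highest point the vertical velocity is zero, so v_y² = 2 g h_max.
h_max = (6.197)² / (2 × 9.81) = 38.40 / 19.62 = 1.96 m.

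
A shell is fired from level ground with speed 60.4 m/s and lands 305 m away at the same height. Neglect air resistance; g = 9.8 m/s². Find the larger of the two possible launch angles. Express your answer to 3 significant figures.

62.5°

Level-ground range: R = v₀² sin(2θ)/g ⇒ sin 2θ = R g / v₀² = 305×9.8/60.4² = 0.8193.
2θ = arcsin(0.8193) = 55.01° or 180° − 55.01° = 124.99°.
So θ = 27.5° or θ = 62.5°.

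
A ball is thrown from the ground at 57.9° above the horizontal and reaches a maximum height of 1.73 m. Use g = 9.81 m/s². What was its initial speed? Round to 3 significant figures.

At maximum height v_y = 0, so (v₀ sin θ)² = 2 g H.
v₀ sin 57.9° = √(2 × 9.81 × 1.73) = 5.826 m/s.
v₀ = 5.826 / sin 57.9° = 5.826 / 0.8471 = 6.88 m/s.

6.88 m/s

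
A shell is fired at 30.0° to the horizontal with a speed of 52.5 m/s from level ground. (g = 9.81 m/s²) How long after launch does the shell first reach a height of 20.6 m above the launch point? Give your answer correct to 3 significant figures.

0.955 s

v_y0 = 52.5 sin 30.0° = 26.25 m/s.
Set y = v_y0 t − ½ g t² = 20.6: 4.905 t² − 26.25 t + 20.6 = 0.
t = [26.25 ± √(689.1 − 404.2)] / 9.81 = (26.25 ± 16.88) / 9.81, giving t = 0.955 s or t = 4.40 s.
The shell is on the way up at the first time, so t = 0.955 s.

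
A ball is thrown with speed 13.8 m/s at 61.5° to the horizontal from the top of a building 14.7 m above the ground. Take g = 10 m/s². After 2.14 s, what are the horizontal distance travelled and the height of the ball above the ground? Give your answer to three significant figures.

x = 14.1 m, y = 17.8 m

v_x = 13.8 cos 61.5° = 6.585 m/s; v_y0 = 13.8 sin 61.5° = 12.13 m/s.
x = v_x t = 6.585 × 2.14 = 14.1 m.
y = 14.7 + v_y0 t − ½ g t² = 17.8 m.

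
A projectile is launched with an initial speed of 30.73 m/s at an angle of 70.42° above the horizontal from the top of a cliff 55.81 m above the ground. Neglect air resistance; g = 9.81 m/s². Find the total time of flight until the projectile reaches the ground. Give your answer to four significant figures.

7.433 s

Vertical component: v_y = 30.73 sin 70.42° = 28.953 m/s.
Taking up as positive with launch at y = 55.81 m, landing at y = 0: 0 = 55.81 + 28.953 t − ½(9.81) t².
Solving 4.905 t² − 28.953 t − 55.81 = 0 gives t = [28.953 + √(28.953² + 4·4.905·55.81)] / 9.810 = 7.433 s.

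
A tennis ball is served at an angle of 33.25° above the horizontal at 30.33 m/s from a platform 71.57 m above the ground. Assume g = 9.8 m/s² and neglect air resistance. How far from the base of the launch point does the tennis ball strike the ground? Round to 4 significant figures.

149.1 m

Components: v_x = 30.33 cos 33.25° = 25.365 m/s, v_y = 30.33 sin 33.25° = 16.630 m/s.
Vertical: 0 = 71.57 + 16.630 t − ½(9.8) t² ⇒ 4.900 t² − 16.630 t − 71.57 = 0.
t = [16.630 + √(276.56 + 1402.8)] / 9.800 = 5.8786 s.
Horizontal: R = v_x · t = 25.365 × 5.8786 = 149.1 m.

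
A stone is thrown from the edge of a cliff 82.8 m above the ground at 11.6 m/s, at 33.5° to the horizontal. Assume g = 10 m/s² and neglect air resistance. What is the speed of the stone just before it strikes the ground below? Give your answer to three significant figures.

42.3 m/s

v_x = 11.6 cos 33.5° = 9.673 m/s is unchanged throughout.
For the vertical component, v_y² = v_y0² + 2 g h = (6.402)² + 2×10×82.8 = 1697, so |v_y| = 41.19 m/s.
Impact speed = √(v_x² + v_y²) = √(93.57 + 1697) = 42.3 m/s.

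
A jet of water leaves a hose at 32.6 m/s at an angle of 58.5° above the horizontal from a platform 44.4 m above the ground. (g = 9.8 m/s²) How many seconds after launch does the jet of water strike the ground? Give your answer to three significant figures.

Vertical component: v_y = 32.6 sin 58.5° = 27.80 m/s.
Taking up as positive with launch at y = 44.4 m, landing at y = 0: 0 = 44.4 + 27.80 t − ½(9.8) t².
Solving 4.900 t² − 27.80 t − 44.4 = 0 gives t = [27.80 + √(27.80² + 4·4.900·44.4)] / 9.800 = 6.97 s.

6.97 s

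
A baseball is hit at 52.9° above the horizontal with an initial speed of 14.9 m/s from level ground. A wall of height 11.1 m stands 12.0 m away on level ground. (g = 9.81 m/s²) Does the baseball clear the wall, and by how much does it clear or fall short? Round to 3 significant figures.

v_x = 14.9 cos 52.9° = 8.988 m/s; v_y0 = 14.9 sin 52.9° = 11.88 m/s.
Time to reach the wall: t = 12.0 / 8.988 = 1.335 s.
Height at that point: y = 11.88×1.335 − 4.905×1.335² = 7.118 m.
That is 11.1 − 7.118 = 3.98 m below the top of the wall, so the baseball does not clear it.

No — it falls 3.98 m short of clearing the wall.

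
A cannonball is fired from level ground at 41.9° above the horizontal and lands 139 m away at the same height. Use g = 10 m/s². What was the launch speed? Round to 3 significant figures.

37.4 m/s

On level ground, R = v₀² sin(2θ) / g, so v₀ = √(R g / sin 2θ).
sin(2 × 41.9°) = 0.9942.
v₀ = √(139 × 10 / 0.9942) = √1398 = 37.4 m/s.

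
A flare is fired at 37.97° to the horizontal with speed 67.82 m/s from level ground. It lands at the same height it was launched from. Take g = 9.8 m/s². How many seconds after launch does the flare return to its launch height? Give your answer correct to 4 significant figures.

Vertical component: v_y = 67.82 sin 37.97° = 41.726 m/s.
For a projectile landing at launch height, time of flight is t = 2 v_y / g = 2 × 41.726 / 9.8 = 8.516 s.

8.516 s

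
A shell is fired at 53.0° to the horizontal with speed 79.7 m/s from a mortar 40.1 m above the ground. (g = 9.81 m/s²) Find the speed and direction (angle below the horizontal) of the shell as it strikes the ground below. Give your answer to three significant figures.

v_x = 79.7 cos 53.0° = 47.96 m/s (constant).
|v_y| at impact = √((63.65)² + 2×9.81×40.1) = 69.56 m/s.
Speed = √(47.96² + 69.56²) = 84.5 m/s; angle = arctan(69.56/47.96) = 55.4° below horizontal.

84.5 m/s at 55.4° below the horizontal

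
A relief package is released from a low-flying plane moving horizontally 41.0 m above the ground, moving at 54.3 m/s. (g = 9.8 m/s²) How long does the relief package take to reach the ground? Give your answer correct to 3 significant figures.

The horizontal speed doesn't affect the fall. With v_y0 = 0, h = ½ g t².
t = √(2 × 41.0 / 9.8) = √8.367 = 2.89 s.

2.89 s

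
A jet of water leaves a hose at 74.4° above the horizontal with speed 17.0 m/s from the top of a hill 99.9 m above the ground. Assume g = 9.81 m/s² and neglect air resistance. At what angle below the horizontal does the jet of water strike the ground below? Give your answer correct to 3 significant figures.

84.5°

v_x = 17.0 cos 74.4° = 4.572 m/s.
At impact |v_y| = √(v_y0² + 2 g h) = √(16.37² + 2×9.81×99.9) = 47.20 m/s.
Angle below horizontal = arctan(|v_y| / v_x) = arctan(47.20 / 4.572) = 84.5°.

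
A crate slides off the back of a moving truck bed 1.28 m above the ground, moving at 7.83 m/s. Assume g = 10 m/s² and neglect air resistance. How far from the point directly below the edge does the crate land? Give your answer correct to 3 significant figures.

Initial vertical velocity is zero, so the fall time comes from h = ½ g t²: t = √(2 × 1.28 / 10) = 0.5060 s.
Horizontal motion is uniform at 7.83 m/s, so x = 7.83 × 0.5060 = 3.96 m.

3.96 m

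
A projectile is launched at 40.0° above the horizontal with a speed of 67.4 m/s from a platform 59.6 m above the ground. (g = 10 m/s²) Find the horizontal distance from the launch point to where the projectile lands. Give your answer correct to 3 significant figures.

Components: v_x = 67.4 cos 40.0° = 51.63 m/s, v_y = 67.4 sin 40.0° = 43.32 m/s.
Vertical: 0 = 59.6 + 43.32 t − ½(10) t² ⇒ 5.000 t² − 43.32 t − 59.6 = 0.
t = [43.32 + √(1877 + 1192)] / 10.00 = 9.872 s.
Horizontal: R = v_x · t = 51.63 × 9.872 = 510 m.

510 m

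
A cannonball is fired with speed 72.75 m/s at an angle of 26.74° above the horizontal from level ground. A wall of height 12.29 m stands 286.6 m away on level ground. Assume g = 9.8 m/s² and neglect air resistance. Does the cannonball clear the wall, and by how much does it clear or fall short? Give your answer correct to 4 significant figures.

v_x = 72.75 cos 26.74° = 64.970 m/s; v_y0 = 72.75 sin 26.74° = 32.733 m/s.
Time to reach the wall: t = 286.6 / 64.970 = 4.4113 s.
Height at that point: y = 32.733×4.4113 − 4.900×4.4113² = 49.043 m.
That is 49.043 − 12.29 = 36.75 m above the top of the wall, so the cannonball clears it.

Yes — it clears the wall by 36.75 m.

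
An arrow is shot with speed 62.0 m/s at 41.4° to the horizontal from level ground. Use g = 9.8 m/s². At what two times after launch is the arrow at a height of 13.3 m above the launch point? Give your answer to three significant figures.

v_y0 = 62.0 sin 41.4° = 41.00 m/s.
Set y = v_y0 t − ½ g t² = 13.3: 4.900 t² − 41.00 t + 13.3 = 0.
t = [41.00 ± √(1681 − 260.7)] / 9.8 = (41.00 ± 37.69) / 9.8, giving t = 0.338 s or t = 8.03 s.
So the arrow is at 13.3 m at t = 0.338 s (rising) and t = 8.03 s (falling).

0.338 s and 8.03 s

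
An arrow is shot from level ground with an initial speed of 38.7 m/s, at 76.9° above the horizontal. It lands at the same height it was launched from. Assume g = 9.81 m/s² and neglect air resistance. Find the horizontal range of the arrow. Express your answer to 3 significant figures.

67.4 m

For level ground, R = v₀² sin(2θ) / g.
sin(2 × 76.9°) = sin 153.8° = 0.4415.
R = (38.7)² × 0.4415 / 9.81 = 67.4 m.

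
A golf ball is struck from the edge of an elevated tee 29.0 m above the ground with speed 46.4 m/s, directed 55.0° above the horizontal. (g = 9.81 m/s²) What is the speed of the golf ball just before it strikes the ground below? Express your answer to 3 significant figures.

v_x = 46.4 cos 55.0° = 26.61 m/s is unchanged throughout.
For the vertical component, v_y² = v_y0² + 2 g h = (38.01)² + 2×9.81×29.0 = 2014, so |v_y| = 44.88 m/s.
Impact speed = √(v_x² + v_y²) = √(708.1 + 2014) = 52.2 m/s.

52.2 m/s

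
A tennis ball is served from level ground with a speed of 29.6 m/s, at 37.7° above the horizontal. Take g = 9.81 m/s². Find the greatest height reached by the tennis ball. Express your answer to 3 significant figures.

Vertical component of launch velocity: v_y = 29.6 sin 37.7° = 18.10 m/s.
At the highest point the vertical velocity is zero, so v_y² = 2 g h_max.
h_max = (18.10)² / (2 × 9.81) = 327.6 / 19.62 = 16.7 m.

16.7 m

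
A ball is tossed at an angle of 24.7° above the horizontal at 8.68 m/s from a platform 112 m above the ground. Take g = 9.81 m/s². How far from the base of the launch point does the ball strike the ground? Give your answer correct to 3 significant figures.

Components: v_x = 8.68 cos 24.7° = 7.886 m/s, v_y = 8.68 sin 24.7° = 3.627 m/s.
Vertical: 0 = 112 + 3.627 t − ½(9.81) t² ⇒ 4.905 t² − 3.627 t − 112 = 0.
t = [3.627 + √(13.16 + 2197)] / 9.810 = 5.162 s.
Horizontal: R = v_x · t = 7.886 × 5.162 = 40.7 m.

40.7 m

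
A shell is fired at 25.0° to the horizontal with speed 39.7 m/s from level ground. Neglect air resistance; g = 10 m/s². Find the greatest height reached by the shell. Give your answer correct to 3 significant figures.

Vertical component of launch velocity: v_y = 39.7 sin 25.0° = 16.78 m/s.
At the highest point the vertical velocity is zero, so v_y² = 2 g h_max.
h_max = (16.78)² / (2 × 10) = 281.6 / 20.00 = 14.1 m.

14.1 m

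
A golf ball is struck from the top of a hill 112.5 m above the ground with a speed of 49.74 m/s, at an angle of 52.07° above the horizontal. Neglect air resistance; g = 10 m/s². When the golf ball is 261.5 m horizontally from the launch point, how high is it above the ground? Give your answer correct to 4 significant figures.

v_x = 49.74 cos 52.07° = 30.575 m/s, v_y0 = 49.74 sin 52.07° = 39.233 m/s.
Time to reach x = 261.5 m: t = x / v_x = 261.5 / 30.575 = 8.5527 s.
y = 112.5 + v_y0 t − ½ g t² = 112.5 + 39.233×8.5527 − 5.000×8.5527² = 82.30 m.

82.30 m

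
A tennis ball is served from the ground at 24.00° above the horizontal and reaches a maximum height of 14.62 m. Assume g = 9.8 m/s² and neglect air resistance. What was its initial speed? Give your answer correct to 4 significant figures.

41.62 m/s

At maximum height v_y = 0, so (v₀ sin θ)² = 2 g H.
v₀ sin 24.00° = √(2 × 9.8 × 14.62) = 16.928 m/s.
v₀ = 16.928 / sin 24.00° = 16.928 / 0.4067 = 41.62 m/s.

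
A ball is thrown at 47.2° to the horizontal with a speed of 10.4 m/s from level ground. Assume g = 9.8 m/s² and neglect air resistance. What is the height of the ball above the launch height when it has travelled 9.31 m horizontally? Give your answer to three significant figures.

v_x = 10.4 cos 47.2° = 7.066 m/s, v_y0 = 10.4 sin 47.2° = 7.631 m/s.
Time to reach x = 9.31 m: t = x / v_x = 9.31 / 7.066 = 1.318 s.
y = v_y0 t − ½ g t² = 7.631×1.318 − 4.900×1.318² = 1.55 m.

1.55 m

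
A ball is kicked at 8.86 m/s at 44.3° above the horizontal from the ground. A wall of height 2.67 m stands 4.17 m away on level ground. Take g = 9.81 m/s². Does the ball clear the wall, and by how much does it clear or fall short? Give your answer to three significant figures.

No — it falls 0.722 m short of clearing the wall.

v_x = 8.86 cos 44.3° = 6.341 m/s; v_y0 = 8.86 sin 44.3° = 6.188 m/s.
Time to reach the wall: t = 4.17 / 6.341 = 0.6576 s.
Height at that point: y = 6.188×0.6576 − 4.905×0.6576² = 1.948 m.
That is 2.67 − 1.948 = 0.722 m below the top of the wall, so the ball does not clear it.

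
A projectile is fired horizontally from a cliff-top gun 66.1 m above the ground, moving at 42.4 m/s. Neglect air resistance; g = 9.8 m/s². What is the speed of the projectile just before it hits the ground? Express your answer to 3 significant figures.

55.6 m/s

Fall time: t = √(2 × 66.1 / 9.8) = 3.673 s.
At impact: v_x = 42.4 m/s (unchanged), v_y = g t = 9.8 × 3.673 = 36.00 m/s.
Speed = √(v_x² + v_y²) = √(1798 + 1296) = 55.6 m/s.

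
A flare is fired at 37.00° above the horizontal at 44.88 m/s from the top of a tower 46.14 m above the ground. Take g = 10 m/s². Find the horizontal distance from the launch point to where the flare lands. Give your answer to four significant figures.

Components: v_x = 44.88 cos 37.00° = 35.843 m/s, v_y = 44.88 sin 37.00° = 27.009 m/s.
Vertical: 0 = 46.14 + 27.009 t − ½(10) t² ⇒ 5.000 t² − 27.009 t − 46.14 = 0.
t = [27.009 + √(729.49 + 922.80)] / 10.00 = 6.7657 s.
Horizontal: R = v_x · t = 35.843 × 6.7657 = 242.5 m.

242.5 m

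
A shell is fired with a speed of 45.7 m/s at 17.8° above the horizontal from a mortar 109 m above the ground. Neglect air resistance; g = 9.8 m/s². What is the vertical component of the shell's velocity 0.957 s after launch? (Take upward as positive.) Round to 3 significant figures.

4.59 m/s

Initial vertical component: v_y0 = 45.7 sin 17.8° = 13.97 m/s.
v_y(t) = v_y0 − g t = 13.97 − 9.8 × 0.957 = 4.59 m/s.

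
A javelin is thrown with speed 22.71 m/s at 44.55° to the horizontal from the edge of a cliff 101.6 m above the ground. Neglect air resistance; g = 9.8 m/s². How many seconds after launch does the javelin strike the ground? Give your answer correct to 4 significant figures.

6.461 s

Vertical component: v_y = 22.71 sin 44.55° = 15.932 m/s.
Taking up as positive with launch at y = 101.6 m, landing at y = 0: 0 = 101.6 + 15.932 t − ½(9.8) t².
Solving 4.900 t² − 15.932 t − 101.6 = 0 gives t = [15.932 + √(15.932² + 4·4.900·101.6)] / 9.800 = 6.461 s.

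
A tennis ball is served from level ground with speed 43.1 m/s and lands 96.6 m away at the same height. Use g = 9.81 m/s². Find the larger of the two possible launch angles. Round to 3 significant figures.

74.7°

Level-ground range: R = v₀² sin(2θ)/g ⇒ sin 2θ = R g / v₀² = 96.6×9.81/43.1² = 0.5101.
2θ = arcsin(0.5101) = 30.67° or 180° − 30.67° = 149.33°.
So θ = 15.3° or θ = 74.7°.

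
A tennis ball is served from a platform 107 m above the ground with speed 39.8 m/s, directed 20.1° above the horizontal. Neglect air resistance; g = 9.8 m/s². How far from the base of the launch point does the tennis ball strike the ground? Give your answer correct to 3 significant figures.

Components: v_x = 39.8 cos 20.1° = 37.38 m/s, v_y = 39.8 sin 20.1° = 13.68 m/s.
Vertical: 0 = 107 + 13.68 t − ½(9.8) t² ⇒ 4.900 t² − 13.68 t − 107 = 0.
t = [13.68 + √(187.1 + 2097)] / 9.800 = 6.273 s.
Horizontal: R = v_x · t = 37.38 × 6.273 = 234 m.

234 m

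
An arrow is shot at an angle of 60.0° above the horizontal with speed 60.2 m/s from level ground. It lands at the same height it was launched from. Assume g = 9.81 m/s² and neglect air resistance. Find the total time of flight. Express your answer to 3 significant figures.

10.6 s

Vertical component: v_y = 60.2 sin 60.0° = 52.13 m/s.
For a projectile landing at launch height, time of flight is t = 2 v_y / g = 2 × 52.13 / 9.81 = 10.6 s.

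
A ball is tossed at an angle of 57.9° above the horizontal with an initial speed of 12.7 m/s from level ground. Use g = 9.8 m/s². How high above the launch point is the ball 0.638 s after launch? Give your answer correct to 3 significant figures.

4.87 m

v_y0 = 12.7 sin 57.9° = 10.76 m/s.
y(t) = v_y0 t − ½ g t² = 10.76×0.638 − 4.900×0.638² = 4.87 m.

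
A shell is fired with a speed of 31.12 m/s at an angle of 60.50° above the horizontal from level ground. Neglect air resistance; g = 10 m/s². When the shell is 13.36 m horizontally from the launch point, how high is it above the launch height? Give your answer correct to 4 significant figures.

19.81 m

v_x = 31.12 cos 60.50° = 15.324 m/s, v_y0 = 31.12 sin 60.50° = 27.085 m/s.
Time to reach x = 13.36 m: t = x / v_x = 13.36 / 15.324 = 0.87184 s.
y = v_y0 t − ½ g t² = 27.085×0.87184 − 5.000×0.87184² = 19.81 m.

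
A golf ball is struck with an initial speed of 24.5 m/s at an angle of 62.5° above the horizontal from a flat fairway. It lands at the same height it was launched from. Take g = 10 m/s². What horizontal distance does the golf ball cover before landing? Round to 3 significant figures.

49.2 m

For level ground, R = v₀² sin(2θ) / g.
sin(2 × 62.5°) = sin 125.0° = 0.8192.
R = (24.5)² × 0.8192 / 10 = 49.2 m.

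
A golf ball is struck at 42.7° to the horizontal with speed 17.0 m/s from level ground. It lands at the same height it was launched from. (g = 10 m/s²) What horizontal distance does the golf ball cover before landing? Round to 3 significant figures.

Components: v_x = 17.0 cos 42.7° = 12.49 m/s, v_y = 17.0 sin 42.7° = 11.53 m/s.
Time of flight (same landing height): t = 2 v_y / g = 2 × 11.53 / 10 = 2.306 s.
Range: R = v_x · t = 12.49 × 2.306 = 28.8 m.

28.8 m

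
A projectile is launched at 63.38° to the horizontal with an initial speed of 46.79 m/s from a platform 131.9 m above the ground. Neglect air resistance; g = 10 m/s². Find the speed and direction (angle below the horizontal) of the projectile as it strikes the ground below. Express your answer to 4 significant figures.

69.48 m/s at 72.44° below the horizontal

v_x = 46.79 cos 63.38° = 20.965 m/s (constant).
|v_y| at impact = √((41.830)² + 2×10×131.9) = 66.240 m/s.
Speed = √(20.965² + 66.240²) = 69.48 m/s; angle = arctan(66.240/20.965) = 72.44° below horizontal.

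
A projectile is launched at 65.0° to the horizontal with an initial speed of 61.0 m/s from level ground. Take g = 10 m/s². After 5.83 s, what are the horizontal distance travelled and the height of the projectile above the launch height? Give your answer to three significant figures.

v_x = 61.0 cos 65.0° = 25.78 m/s; v_y0 = 61.0 sin 65.0° = 55.28 m/s.
x = v_x t = 25.78 × 5.83 = 150 m.
y = v_y0 t − ½ g t² = 55.28×5.83 − 5.000×5.83² = 152 m.

x = 150 m, y = 152 m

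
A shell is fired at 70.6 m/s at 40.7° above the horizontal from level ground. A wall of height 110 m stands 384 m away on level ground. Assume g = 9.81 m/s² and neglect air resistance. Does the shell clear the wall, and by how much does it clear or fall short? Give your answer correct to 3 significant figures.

No — it falls 32.2 m short of clearing the wall.

v_x = 70.6 cos 40.7° = 53.52 m/s; v_y0 = 70.6 sin 40.7° = 46.04 m/s.
Time to reach the wall: t = 384 / 53.52 = 7.175 s.
Height at that point: y = 46.04×7.175 − 4.905×7.175² = 77.82 m.
That is 110 − 77.82 = 32.2 m below the top of the wall, so the shell does not clear it.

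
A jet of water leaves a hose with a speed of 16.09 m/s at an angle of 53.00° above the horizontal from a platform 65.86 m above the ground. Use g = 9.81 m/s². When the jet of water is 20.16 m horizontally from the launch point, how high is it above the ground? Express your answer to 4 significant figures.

71.35 m

v_x = 16.09 cos 53.00° = 9.6832 m/s, v_y0 = 16.09 sin 53.00° = 12.850 m/s.
Time to reach x = 20.16 m: t = x / v_x = 20.16 / 9.6832 = 2.0820 s.
y = 65.86 + v_y0 t − ½ g t² = 65.86 + 12.850×2.0820 − 4.905×2.0820² = 71.35 m.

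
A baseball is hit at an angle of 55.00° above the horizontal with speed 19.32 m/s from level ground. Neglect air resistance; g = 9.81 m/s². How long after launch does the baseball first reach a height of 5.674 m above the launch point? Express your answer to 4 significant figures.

0.4108 s

v_y0 = 19.32 sin 55.00° = 15.826 m/s.
Set y = v_y0 t − ½ g t² = 5.674: 4.905 t² − 15.826 t + 5.674 = 0.
t = [15.826 ± √(250.46 − 111.32)] / 9.81 = (15.826 ± 11.796) / 9.81, giving t = 0.4108 s or t = 2.816 s.
The baseball is on the way up at the first time, so t = 0.4108 s.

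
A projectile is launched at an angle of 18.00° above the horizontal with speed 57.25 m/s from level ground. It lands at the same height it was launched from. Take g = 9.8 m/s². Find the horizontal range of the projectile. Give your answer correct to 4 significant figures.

196.6 m

Components: v_x = 57.25 cos 18.00° = 54.448 m/s, v_y = 57.25 sin 18.00° = 17.691 m/s.
Time of flight (same landing height): t = 2 v_y / g = 2 × 17.691 / 9.8 = 3.6104 s.
Range: R = v_x · t = 54.448 × 3.6104 = 196.6 m.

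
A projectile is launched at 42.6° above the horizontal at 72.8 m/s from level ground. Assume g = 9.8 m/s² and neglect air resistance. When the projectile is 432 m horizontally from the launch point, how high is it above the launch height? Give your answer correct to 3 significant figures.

78.8 m

v_x = 72.8 cos 42.6° = 53.59 m/s, v_y0 = 72.8 sin 42.6° = 49.28 m/s.
Time to reach x = 432 m: t = x / v_x = 432 / 53.59 = 8.061 s.
y = v_y0 t − ½ g t² = 49.28×8.061 − 4.900×8.061² = 78.8 m.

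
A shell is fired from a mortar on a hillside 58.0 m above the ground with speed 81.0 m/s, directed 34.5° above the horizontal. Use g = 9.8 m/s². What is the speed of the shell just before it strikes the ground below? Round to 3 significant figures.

v_x = 81.0 cos 34.5° = 66.75 m/s is unchanged throughout.
For the vertical component, v_y² = v_y0² + 2 g h = (45.88)² + 2×9.8×58.0 = 3242, so |v_y| = 56.94 m/s.
Impact speed = √(v_x² + v_y²) = √(4456 + 3242) = 87.7 m/s.

87.7 m/s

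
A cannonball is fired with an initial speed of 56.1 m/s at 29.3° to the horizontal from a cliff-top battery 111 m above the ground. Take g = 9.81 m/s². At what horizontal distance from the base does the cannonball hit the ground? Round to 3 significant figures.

Components: v_x = 56.1 cos 29.3° = 48.92 m/s, v_y = 56.1 sin 29.3° = 27.45 m/s.
Vertical: 0 = 111 + 27.45 t − ½(9.81) t² ⇒ 4.905 t² − 27.45 t − 111 = 0.
t = [27.45 + √(753.5 + 2178)] / 9.810 = 8.317 s.
Horizontal: R = v_x · t = 48.92 × 8.317 = 407 m.

407 m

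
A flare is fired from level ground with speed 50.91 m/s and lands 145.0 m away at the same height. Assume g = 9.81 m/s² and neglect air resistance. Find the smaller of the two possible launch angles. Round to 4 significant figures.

16.64°

Level-ground range: R = v₀² sin(2θ)/g ⇒ sin 2θ = R g / v₀² = 145.0×9.81/50.91² = 0.5488.
2θ = arcsin(0.5488) = 33.285° or 180° − 33.285° = 146.715°.
So θ = 16.64° or θ = 73.36°.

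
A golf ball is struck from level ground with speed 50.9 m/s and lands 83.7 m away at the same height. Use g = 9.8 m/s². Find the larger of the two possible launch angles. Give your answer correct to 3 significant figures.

Level-ground range: R = v₀² sin(2θ)/g ⇒ sin 2θ = R g / v₀² = 83.7×9.8/50.9² = 0.3166.
2θ = arcsin(0.3166) = 18.46° or 180° − 18.46° = 161.54°.
So θ = 9.23° or θ = 80.8°.

80.8°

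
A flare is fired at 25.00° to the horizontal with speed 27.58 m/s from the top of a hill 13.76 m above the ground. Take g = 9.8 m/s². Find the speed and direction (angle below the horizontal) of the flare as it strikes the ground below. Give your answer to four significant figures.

32.10 m/s at 38.86° below the horizontal

v_x = 27.58 cos 25.00° = 24.996 m/s (constant).
|v_y| at impact = √((11.656)² + 2×9.8×13.76) = 20.138 m/s.
Speed = √(24.996² + 20.138²) = 32.10 m/s; angle = arctan(20.138/24.996) = 38.86° below horizontal.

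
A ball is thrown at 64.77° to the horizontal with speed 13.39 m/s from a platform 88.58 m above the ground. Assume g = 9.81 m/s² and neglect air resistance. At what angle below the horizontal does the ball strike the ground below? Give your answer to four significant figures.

82.51°

v_x = 13.39 cos 64.77° = 5.7075 m/s.
At impact |v_y| = √(v_y0² + 2 g h) = √(12.113² + 2×9.81×88.58) = 43.413 m/s.
Angle below horizontal = arctan(|v_y| / v_x) = arctan(43.413 / 5.7075) = 82.51°.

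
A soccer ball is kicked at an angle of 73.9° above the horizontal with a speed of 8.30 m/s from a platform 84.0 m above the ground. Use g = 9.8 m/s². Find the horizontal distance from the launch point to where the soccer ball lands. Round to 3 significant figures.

11.6 m

Components: v_x = 8.30 cos 73.9° = 2.302 m/s, v_y = 8.30 sin 73.9° = 7.974 m/s.
Vertical: 0 = 84.0 + 7.974 t − ½(9.8) t² ⇒ 4.900 t² − 7.974 t − 84.0 = 0.
t = [7.974 + √(63.58 + 1646)] / 9.800 = 5.033 s.
Horizontal: R = v_x · t = 2.302 × 5.033 = 11.6 m.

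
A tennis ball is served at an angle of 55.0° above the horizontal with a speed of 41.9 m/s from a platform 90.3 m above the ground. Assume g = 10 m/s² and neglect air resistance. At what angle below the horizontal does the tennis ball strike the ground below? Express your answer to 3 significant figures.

66.3°

v_x = 41.9 cos 55.0° = 24.03 m/s.
At impact |v_y| = √(v_y0² + 2 g h) = √(34.32² + 2×10×90.3) = 54.62 m/s.
Angle below horizontal = arctan(|v_y| / v_x) = arctan(54.62 / 24.03) = 66.3°.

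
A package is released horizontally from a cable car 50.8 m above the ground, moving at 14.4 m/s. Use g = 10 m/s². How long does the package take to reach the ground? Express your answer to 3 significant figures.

3.19 s

The horizontal speed doesn't affect the fall. With v_y0 = 0, h = ½ g t².
t = √(2 × 50.8 / 10) = √10.16 = 3.19 s.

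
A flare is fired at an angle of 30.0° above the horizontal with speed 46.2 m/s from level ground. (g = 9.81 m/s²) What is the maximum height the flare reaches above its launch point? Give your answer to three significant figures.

27.2 m

Vertical component of launch velocity: v_y = 46.2 sin 30.0° = 23.10 m/s.
At the highest point the vertical velocity is zero, so v_y² = 2 g h_max.
h_max = (23.10)² / (2 × 9.81) = 533.6 / 19.62 = 27.2 m.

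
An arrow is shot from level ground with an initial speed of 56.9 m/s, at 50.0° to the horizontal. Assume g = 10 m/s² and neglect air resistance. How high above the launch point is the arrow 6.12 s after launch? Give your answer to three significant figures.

v_y0 = 56.9 sin 50.0° = 43.59 m/s.
y(t) = v_y0 t − ½ g t² = 43.59×6.12 − 5.000×6.12² = 79.5 m.

79.5 m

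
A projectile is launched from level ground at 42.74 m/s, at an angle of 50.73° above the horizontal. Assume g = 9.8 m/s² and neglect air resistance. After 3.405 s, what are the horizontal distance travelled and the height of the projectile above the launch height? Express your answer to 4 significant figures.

v_x = 42.74 cos 50.73° = 27.053 m/s; v_y0 = 42.74 sin 50.73° = 33.088 m/s.
x = v_x t = 27.053 × 3.405 = 92.12 m.
y = v_y0 t − ½ g t² = 33.088×3.405 − 4.900×3.405² = 55.85 m.

x = 92.12 m, y = 55.85 m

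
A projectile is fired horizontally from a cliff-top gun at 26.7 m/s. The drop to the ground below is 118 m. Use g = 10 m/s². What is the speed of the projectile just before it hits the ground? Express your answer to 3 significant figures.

Fall time: t = √(2 × 118 / 10) = 4.858 s.
At impact: v_x = 26.7 m/s (unchanged), v_y = g t = 10 × 4.858 = 48.58 m/s.
Speed = √(v_x² + v_y²) = √(712.9 + 2360) = 55.4 m/s.

55.4 m/s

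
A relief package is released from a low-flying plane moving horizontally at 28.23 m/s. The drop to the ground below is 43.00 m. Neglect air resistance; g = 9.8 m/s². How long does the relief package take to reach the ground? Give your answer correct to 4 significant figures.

The horizontal speed doesn't affect the fall. With v_y0 = 0, h = ½ g t².
t = √(2 × 43.00 / 9.8) = √8.7755 = 2.962 s.

2.962 s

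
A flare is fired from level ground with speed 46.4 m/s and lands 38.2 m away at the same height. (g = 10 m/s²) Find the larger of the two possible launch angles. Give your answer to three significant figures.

Level-ground range: R = v₀² sin(2θ)/g ⇒ sin 2θ = R g / v₀² = 38.2×10/46.4² = 0.1774.
2θ = arcsin(0.1774) = 10.22° or 180° − 10.22° = 169.78°.
So θ = 5.11° or θ = 84.9°.

84.9°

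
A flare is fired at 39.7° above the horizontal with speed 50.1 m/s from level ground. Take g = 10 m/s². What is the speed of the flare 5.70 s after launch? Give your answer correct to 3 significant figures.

v_x = 50.1 cos 39.7° = 38.55 m/s (constant).
v_y(t) = 50.1 sin 39.7° − g t = 32.00 − 10 × 5.70 = -25.00 m/s.
Speed = √(v_x² + v_y²) = √(1486 + 625.0) = 45.9 m/s.

45.9 m/s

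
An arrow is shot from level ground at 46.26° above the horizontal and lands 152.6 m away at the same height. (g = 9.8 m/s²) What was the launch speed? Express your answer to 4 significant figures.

On level ground, R = v₀² sin(2θ) / g, so v₀ = √(R g / sin 2θ).
sin(2 × 46.26°) = 0.9990.
v₀ = √(152.6 × 9.8 / 0.9990) = √1497.0 = 38.69 m/s.

38.69 m/s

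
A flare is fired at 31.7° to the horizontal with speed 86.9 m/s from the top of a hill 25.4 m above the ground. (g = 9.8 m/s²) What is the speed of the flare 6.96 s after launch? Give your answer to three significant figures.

v_x = 86.9 cos 31.7° = 73.94 m/s (constant).
v_y(t) = 86.9 sin 31.7° − g t = 45.66 − 9.8 × 6.96 = -22.55 m/s.
Speed = √(v_x² + v_y²) = √(5467 + 508.5) = 77.3 m/s.

77.3 m/s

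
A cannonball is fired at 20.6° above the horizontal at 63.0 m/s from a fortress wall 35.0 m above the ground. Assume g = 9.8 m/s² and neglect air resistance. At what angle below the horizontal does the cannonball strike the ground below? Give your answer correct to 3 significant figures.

30.2°

v_x = 63.0 cos 20.6° = 58.97 m/s.
At impact |v_y| = √(v_y0² + 2 g h) = √(22.17² + 2×9.8×35.0) = 34.31 m/s.
Angle below horizontal = arctan(|v_y| / v_x) = arctan(34.31 / 58.97) = 30.2°.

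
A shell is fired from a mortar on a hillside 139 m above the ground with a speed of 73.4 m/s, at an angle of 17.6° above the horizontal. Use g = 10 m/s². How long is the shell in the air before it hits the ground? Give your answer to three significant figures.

7.94 s

Vertical component: v_y = 73.4 sin 17.6° = 22.19 m/s.
Taking up as positive with launch at y = 139 m, landing at y = 0: 0 = 139 + 22.19 t − ½(10) t².
Solving 5.000 t² − 22.19 t − 139 = 0 gives t = [22.19 + √(22.19² + 4·5.000·139)] / 10.00 = 7.94 s.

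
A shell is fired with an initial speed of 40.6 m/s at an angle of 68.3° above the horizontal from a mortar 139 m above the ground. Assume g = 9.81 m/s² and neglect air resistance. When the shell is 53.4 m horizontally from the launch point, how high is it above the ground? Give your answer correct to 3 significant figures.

v_x = 40.6 cos 68.3° = 15.01 m/s, v_y0 = 40.6 sin 68.3° = 37.72 m/s.
Time to reach x = 53.4 m: t = x / v_x = 53.4 / 15.01 = 3.558 s.
y = 139 + v_y0 t − ½ g t² = 139 + 37.72×3.558 − 4.905×3.558² = 211 m.

211 m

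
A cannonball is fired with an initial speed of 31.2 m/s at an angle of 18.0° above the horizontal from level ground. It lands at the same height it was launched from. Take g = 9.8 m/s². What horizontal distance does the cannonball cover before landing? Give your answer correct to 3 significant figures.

58.4 m

For level ground, R = v₀² sin(2θ) / g.
sin(2 × 18.0°) = sin 36.00° = 0.5878.
R = (31.2)² × 0.5878 / 9.8 = 58.4 m.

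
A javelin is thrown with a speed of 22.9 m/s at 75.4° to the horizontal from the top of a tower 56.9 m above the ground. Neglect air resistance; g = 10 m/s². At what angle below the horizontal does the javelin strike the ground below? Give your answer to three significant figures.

v_x = 22.9 cos 75.4° = 5.772 m/s.
At impact |v_y| = √(v_y0² + 2 g h) = √(22.16² + 2×10×56.9) = 40.36 m/s.
Angle below horizontal = arctan(|v_y| / v_x) = arctan(40.36 / 5.772) = 81.9°.

81.9°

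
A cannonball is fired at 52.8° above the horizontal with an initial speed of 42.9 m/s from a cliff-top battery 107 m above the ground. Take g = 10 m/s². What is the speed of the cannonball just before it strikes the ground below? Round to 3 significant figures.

63.1 m/s

v_x = 42.9 cos 52.8° = 25.94 m/s is unchanged throughout.
For the vertical component, v_y² = v_y0² + 2 g h = (34.17)² + 2×10×107 = 3308, so |v_y| = 57.52 m/s.
Impact speed = √(v_x² + v_y²) = √(672.9 + 3308) = 63.1 m/s.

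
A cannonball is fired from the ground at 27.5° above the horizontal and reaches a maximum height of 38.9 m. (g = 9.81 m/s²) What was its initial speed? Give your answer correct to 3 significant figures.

59.8 m/s

At maximum height v_y = 0, so (v₀ sin θ)² = 2 g H.
v₀ sin 27.5° = √(2 × 9.81 × 38.9) = 27.63 m/s.
v₀ = 27.63 / sin 27.5° = 27.63 / 0.4617 = 59.8 m/s.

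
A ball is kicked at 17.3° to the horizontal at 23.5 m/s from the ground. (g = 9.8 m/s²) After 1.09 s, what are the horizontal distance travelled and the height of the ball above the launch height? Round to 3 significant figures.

x = 24.5 m, y = 1.80 m

v_x = 23.5 cos 17.3° = 22.44 m/s; v_y0 = 23.5 sin 17.3° = 6.988 m/s.
x = v_x t = 22.44 × 1.09 = 24.5 m.
y = v_y0 t − ½ g t² = 6.988×1.09 − 4.900×1.09² = 1.80 m.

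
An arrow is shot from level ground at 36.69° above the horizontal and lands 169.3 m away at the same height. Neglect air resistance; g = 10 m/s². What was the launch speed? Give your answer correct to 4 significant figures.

42.03 m/s

On level ground, R = v₀² sin(2θ) / g, so v₀ = √(R g / sin 2θ).
sin(2 × 36.69°) = 0.9582.
v₀ = √(169.3 × 10 / 0.9582) = √1766.9 = 42.03 m/s.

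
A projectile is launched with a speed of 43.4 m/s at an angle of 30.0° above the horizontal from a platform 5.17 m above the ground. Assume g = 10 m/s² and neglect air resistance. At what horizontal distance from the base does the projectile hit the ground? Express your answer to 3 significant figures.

172 m

Components: v_x = 43.4 cos 30.0° = 37.59 m/s, v_y = 43.4 sin 30.0° = 21.70 m/s.
Vertical: 0 = 5.17 + 21.70 t − ½(10) t² ⇒ 5.000 t² − 21.70 t − 5.17 = 0.
t = [21.70 + √(470.9 + 103.4)] / 10.00 = 4.566 s.
Horizontal: R = v_x · t = 37.59 × 4.566 = 172 m.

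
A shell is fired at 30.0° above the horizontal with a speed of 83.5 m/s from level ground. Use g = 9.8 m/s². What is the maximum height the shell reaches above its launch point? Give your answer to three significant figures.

Vertical component of launch velocity: v_y = 83.5 sin 30.0° = 41.75 m/s.
At the highest point the vertical velocity is zero, so v_y² = 2 g h_max.
h_max = (41.75)² / (2 × 9.8) = 1743 / 19.60 = 88.9 m.

88.9 m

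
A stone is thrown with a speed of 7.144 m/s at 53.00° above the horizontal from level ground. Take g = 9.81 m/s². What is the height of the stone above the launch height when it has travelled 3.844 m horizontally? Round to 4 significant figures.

1.180 m

v_x = 7.144 cos 53.00° = 4.2994 m/s, v_y0 = 7.144 sin 53.00° = 5.7055 m/s.
Time to reach x = 3.844 m: t = x / v_x = 3.844 / 4.2994 = 0.89408 s.
y = v_y0 t − ½ g t² = 5.7055×0.89408 − 4.905×0.89408² = 1.180 m.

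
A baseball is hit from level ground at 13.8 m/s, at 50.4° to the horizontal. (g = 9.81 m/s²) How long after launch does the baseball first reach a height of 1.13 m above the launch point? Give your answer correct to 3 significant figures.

v_y0 = 13.8 sin 50.4° = 10.63 m/s.
Set y = v_y0 t − ½ g t² = 1.13: 4.905 t² − 10.63 t + 1.13 = 0.
t = [10.63 ± √(113.0 − 22.17)] / 9.81 = (10.63 ± 9.530) / 9.81, giving t = 0.112 s or t = 2.06 s.
The baseball is on the way up at the first time, so t = 0.112 s.

0.112 s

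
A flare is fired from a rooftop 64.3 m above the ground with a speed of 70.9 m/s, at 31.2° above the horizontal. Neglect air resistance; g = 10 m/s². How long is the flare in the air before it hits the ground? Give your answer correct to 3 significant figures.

Vertical component: v_y = 70.9 sin 31.2° = 36.73 m/s.
Taking up as positive with launch at y = 64.3 m, landing at y = 0: 0 = 64.3 + 36.73 t − ½(10) t².
Solving 5.000 t² − 36.73 t − 64.3 = 0 gives t = [36.73 + √(36.73² + 4·5.000·64.3)] / 10.00 = 8.81 s.

8.81 s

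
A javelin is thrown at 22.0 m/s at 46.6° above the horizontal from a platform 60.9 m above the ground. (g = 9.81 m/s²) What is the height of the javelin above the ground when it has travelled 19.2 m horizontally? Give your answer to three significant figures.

73.3 m

v_x = 22.0 cos 46.6° = 15.12 m/s, v_y0 = 22.0 sin 46.6° = 15.98 m/s.
Time to reach x = 19.2 m: t = x / v_x = 19.2 / 15.12 = 1.270 s.
y = 60.9 + v_y0 t − ½ g t² = 60.9 + 15.98×1.270 − 4.905×1.270² = 73.3 m.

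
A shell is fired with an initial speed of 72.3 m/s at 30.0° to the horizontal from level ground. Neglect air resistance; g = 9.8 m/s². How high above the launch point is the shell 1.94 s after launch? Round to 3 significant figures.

v_y0 = 72.3 sin 30.0° = 36.15 m/s.
y(t) = v_y0 t − ½ g t² = 36.15×1.94 − 4.900×1.94² = 51.7 m.

51.7 m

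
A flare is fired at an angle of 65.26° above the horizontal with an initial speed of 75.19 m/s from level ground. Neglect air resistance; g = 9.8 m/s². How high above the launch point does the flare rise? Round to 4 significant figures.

237.9 m

Vertical component of launch velocity: v_y = 75.19 sin 65.26° = 68.289 m/s.
At the highest point the vertical velocity is zero, so v_y² = 2 g h_max.
h_max = (68.289)² / (2 × 9.8) = 4663.4 / 19.60 = 237.9 m.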